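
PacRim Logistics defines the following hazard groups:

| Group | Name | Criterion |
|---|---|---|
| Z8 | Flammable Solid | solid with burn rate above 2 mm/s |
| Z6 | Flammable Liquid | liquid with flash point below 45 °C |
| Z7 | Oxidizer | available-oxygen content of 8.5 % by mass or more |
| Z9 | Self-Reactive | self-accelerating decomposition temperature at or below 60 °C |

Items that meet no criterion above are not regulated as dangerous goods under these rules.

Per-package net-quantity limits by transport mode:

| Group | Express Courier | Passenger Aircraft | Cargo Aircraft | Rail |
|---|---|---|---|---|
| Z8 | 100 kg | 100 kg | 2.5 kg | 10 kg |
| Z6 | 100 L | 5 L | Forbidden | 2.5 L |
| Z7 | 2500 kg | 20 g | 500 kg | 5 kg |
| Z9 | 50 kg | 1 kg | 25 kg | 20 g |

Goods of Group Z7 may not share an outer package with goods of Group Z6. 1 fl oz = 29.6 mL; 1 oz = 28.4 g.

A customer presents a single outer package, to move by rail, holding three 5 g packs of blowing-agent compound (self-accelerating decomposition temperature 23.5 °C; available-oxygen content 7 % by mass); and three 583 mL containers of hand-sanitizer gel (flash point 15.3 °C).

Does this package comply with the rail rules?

Self-accelerating decomposition temperature 23.5 °C meets the Group Z9 criterion (Self-Reactive), so the blowing-agent compound is Group Z9.
With flash point 15.3 °C (< 45 °C), the hand-sanitizer gel falls in Group Z6.
Group Z9 quantity: three 5 g packs = 15 g.
15 g is within the rail limit of 20 g for Group Z9.
Group Z6 quantity: three 583 mL containers = 1.749 L.
1.749 L is within the rail limit of 2.5 L for Group Z6.
The segregation rule (Group Z7 with Group Z6) does not apply to Group Z9 with Group Z6.
Every hazard group is within its rail limit and no segregation rule is violated.

Yes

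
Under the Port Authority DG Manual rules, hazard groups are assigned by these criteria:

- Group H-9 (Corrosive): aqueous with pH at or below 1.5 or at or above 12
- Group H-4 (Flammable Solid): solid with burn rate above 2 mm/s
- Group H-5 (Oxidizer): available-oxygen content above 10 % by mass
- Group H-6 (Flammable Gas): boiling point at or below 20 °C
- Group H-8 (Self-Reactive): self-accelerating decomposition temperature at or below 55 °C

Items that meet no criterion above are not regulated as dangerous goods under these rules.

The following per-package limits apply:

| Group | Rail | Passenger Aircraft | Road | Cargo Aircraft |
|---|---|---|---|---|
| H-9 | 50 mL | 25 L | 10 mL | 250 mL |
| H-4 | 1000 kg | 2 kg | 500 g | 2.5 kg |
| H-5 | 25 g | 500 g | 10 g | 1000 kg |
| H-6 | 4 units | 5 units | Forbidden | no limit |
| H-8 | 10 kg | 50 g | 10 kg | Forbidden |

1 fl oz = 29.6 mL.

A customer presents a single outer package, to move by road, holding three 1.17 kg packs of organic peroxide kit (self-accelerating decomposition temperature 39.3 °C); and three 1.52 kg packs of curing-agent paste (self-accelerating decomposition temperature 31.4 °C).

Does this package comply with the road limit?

Yes

The organic peroxide kit has self-accelerating decomposition temperature 39.3 °C, which is ≤ 55 °C, so it is Group H-8 (Self-Reactive).
The curing-agent paste has self-accelerating decomposition temperature 31.4 °C, which is ≤ 55 °C, so it is Group H-8 (Self-Reactive).
Group H-8 net quantity: (three 1.17 kg packs = 3.51 kg) + (three 1.52 kg packs = 4.56 kg) = 8.07 kg.
8.07 kg is within the road limit of 10 kg for Group H-8.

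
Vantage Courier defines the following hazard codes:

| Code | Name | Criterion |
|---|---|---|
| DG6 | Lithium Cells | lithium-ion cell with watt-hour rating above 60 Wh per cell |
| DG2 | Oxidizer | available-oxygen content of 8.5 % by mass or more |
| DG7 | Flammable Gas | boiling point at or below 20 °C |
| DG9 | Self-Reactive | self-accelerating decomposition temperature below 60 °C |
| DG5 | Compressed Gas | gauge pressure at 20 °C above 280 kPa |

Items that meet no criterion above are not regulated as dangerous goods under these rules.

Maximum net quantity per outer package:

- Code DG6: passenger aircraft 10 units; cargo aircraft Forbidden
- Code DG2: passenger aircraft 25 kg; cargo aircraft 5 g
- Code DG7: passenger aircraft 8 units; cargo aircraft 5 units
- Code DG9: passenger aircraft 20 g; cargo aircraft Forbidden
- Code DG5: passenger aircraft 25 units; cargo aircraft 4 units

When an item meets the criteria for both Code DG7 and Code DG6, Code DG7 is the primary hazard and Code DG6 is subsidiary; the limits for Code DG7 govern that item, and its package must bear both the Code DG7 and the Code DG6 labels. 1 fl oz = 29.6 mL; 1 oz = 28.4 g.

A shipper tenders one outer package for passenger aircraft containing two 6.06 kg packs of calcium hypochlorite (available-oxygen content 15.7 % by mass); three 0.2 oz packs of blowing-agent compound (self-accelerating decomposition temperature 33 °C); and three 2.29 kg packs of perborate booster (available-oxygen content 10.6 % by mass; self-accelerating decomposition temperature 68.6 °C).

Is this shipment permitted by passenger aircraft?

Yes

With available-oxygen content 15.7 % by mass (≥ 8.5 % by mass), the calcium hypochlorite falls in Code DG2.
The blowing-agent compound has self-accelerating decomposition temperature 33 °C, which is < 60 °C, so it is Code DG9 (Self-Reactive).
Available-oxygen content 10.6 % by mass meets the Code DG2 criterion (Oxidizer), so the perborate booster is Code DG2.
Code DG2 net quantity: (two 6.06 kg packs = 12.12 kg) + (three 2.29 kg packs = 6.87 kg) = 18.99 kg.
18.99 kg ≤ 25 kg (passenger aircraft limit, Code DG2) — within limit.
Code DG9 quantity: three 0.2 oz packs = 17.04 g.
That is within the Code DG9 passenger aircraft limit of 20 g.
Every hazard code is within its passenger aircraft limit and no segregation rule is violated.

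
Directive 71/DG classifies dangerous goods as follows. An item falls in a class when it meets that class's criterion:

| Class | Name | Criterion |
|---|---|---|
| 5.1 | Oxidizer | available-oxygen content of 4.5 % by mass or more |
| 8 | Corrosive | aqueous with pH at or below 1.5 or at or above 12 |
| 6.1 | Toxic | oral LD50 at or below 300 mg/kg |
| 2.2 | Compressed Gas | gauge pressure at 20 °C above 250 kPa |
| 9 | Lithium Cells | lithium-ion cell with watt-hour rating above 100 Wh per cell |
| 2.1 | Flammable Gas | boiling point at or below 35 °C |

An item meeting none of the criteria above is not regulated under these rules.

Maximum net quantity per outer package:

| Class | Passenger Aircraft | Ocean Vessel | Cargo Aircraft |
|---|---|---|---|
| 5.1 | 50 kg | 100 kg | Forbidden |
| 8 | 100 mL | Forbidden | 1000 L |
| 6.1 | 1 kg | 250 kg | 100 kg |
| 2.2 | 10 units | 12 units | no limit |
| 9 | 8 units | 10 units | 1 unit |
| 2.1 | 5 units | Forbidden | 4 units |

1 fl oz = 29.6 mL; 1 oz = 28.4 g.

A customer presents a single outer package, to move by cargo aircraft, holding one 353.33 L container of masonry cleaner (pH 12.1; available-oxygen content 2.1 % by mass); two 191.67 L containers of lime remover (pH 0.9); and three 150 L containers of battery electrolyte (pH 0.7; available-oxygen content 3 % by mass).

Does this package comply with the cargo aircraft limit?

No

With pH 12.1 (≥ 12), the masonry cleaner falls in Class 8.
The lime remover has pH 0.9, which is ≤ 1.5, so it is Class 8 (Corrosive).
pH 0.7 meets the Class 8 criterion (Corrosive), so the battery electrolyte is Class 8.
Class 8 net quantity: 353.33 L + (two 191.67 L containers = 383.34 L) + (three 150 L containers = 450 L) = 1186.67 L.
1186.67 L > 1000 L (cargo aircraft limit, Class 8) — over the limit.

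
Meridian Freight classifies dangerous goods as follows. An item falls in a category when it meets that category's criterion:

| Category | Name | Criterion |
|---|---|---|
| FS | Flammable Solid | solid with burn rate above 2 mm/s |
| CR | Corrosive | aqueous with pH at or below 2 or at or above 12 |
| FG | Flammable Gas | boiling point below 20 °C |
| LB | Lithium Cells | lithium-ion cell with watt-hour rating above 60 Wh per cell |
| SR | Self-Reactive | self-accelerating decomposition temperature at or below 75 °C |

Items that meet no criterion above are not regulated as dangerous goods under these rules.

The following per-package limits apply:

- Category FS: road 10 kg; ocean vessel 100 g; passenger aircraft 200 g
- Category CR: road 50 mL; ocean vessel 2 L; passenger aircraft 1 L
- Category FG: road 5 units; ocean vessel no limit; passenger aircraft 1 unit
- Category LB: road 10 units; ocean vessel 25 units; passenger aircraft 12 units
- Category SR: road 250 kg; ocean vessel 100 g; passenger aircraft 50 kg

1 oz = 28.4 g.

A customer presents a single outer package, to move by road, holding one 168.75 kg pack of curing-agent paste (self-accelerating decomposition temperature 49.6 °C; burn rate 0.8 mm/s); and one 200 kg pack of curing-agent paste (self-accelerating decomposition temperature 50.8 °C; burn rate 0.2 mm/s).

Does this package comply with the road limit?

No

Self-accelerating decomposition temperature 49.6 °C meets the Category SR criterion (Self-Reactive), so the curing-agent paste is Category SR.
Curing-agent paste: self-accelerating decomposition temperature 50.8 °C ≤ 75 °C → Category SR (Self-Reactive).
Total Category SR: 168.75 kg + 200 kg = 368.75 kg.
368.75 kg > 250 kg (road limit, Category SR) — over the limit.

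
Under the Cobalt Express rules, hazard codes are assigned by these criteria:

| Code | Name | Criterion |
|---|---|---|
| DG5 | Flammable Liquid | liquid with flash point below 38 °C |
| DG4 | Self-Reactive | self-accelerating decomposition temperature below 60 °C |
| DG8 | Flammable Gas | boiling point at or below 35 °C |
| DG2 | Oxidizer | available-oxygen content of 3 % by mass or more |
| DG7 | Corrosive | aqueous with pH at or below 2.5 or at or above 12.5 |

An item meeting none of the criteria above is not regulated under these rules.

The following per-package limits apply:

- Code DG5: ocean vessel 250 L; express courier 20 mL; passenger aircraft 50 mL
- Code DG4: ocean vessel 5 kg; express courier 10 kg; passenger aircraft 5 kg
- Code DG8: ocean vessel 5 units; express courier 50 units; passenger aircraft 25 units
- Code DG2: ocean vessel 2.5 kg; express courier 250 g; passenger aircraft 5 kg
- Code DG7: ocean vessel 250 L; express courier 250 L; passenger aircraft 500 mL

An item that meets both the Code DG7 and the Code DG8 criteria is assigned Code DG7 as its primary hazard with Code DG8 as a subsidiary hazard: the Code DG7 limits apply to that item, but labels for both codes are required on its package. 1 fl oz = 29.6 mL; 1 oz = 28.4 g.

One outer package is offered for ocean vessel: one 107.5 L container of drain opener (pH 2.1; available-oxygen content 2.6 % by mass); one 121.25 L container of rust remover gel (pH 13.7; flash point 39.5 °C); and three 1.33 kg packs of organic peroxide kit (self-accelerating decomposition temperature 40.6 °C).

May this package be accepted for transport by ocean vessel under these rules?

Yes

pH 2.1 meets the Code DG7 criterion (Corrosive), so the drain opener is Code DG7.
Rust remover gel: pH 13.7 ≥ 12.5 → Code DG7 (Corrosive).
Self-accelerating decomposition temperature 40.6 °C meets the Code DG4 criterion (Self-Reactive), so the organic peroxide kit is Code DG4.
Total Code DG7: 107.5 L + 121.25 L = 228.75 L.
That is within the Code DG7 ocean vessel limit of 250 L.
Code DG4 quantity: three 1.33 kg packs = 3.99 kg.
3.99 kg is within the ocean vessel limit of 5 kg for Code DG4.
Every hazard code is within its ocean vessel limit and no segregation rule is violated.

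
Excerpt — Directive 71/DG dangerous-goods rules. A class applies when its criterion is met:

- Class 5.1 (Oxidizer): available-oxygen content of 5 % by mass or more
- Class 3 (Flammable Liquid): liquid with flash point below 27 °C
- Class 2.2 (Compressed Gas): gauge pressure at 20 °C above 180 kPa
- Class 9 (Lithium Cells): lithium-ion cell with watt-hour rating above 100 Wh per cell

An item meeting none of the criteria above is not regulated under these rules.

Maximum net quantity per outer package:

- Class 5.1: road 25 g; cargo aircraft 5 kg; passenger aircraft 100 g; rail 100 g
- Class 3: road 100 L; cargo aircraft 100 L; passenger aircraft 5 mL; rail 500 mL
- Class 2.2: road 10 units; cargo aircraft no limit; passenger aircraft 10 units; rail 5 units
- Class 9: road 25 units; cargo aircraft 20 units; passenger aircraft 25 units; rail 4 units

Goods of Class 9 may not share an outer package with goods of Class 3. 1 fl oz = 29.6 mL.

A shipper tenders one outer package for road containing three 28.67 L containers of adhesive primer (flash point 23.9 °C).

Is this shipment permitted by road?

With flash point 23.9 °C (< 27 °C), the adhesive primer falls in Class 3.
Class 3 quantity: three 28.67 L containers = 86.01 L.
That is within the Class 3 road limit of 100 L.

Yes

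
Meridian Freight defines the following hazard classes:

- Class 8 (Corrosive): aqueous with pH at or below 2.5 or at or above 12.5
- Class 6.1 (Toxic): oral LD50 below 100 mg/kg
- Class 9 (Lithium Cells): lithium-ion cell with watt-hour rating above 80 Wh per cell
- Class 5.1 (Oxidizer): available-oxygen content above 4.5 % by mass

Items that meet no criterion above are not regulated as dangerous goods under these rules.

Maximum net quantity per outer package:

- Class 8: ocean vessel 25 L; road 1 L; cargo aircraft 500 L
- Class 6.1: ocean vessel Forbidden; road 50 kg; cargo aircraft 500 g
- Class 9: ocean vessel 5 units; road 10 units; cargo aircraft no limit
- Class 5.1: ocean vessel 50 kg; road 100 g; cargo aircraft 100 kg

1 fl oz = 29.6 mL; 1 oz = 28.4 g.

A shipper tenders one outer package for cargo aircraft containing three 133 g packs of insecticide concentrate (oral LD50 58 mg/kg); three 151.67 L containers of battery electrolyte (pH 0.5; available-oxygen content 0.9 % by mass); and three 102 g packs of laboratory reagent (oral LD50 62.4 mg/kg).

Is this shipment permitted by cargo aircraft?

No

The insecticide concentrate has oral LD50 58 mg/kg, which is < 100 mg/kg, so it is Class 6.1 (Toxic).
The battery electrolyte has pH 0.5, which is ≤ 2.5, so it is Class 8 (Corrosive).
Oral LD50 62.4 mg/kg meets the Class 6.1 criterion (Toxic), so the laboratory reagent is Class 6.1.
Total Class 6.1: (three 133 g packs = 399 g) + (three 102 g packs = 306 g) = 705 g.
705 g > 500 g (cargo aircraft limit, Class 6.1) — over the limit.
Class 8 quantity: three 151.67 L containers = 455.01 L.
455.01 L is within the cargo aircraft limit of 500 L for Class 8.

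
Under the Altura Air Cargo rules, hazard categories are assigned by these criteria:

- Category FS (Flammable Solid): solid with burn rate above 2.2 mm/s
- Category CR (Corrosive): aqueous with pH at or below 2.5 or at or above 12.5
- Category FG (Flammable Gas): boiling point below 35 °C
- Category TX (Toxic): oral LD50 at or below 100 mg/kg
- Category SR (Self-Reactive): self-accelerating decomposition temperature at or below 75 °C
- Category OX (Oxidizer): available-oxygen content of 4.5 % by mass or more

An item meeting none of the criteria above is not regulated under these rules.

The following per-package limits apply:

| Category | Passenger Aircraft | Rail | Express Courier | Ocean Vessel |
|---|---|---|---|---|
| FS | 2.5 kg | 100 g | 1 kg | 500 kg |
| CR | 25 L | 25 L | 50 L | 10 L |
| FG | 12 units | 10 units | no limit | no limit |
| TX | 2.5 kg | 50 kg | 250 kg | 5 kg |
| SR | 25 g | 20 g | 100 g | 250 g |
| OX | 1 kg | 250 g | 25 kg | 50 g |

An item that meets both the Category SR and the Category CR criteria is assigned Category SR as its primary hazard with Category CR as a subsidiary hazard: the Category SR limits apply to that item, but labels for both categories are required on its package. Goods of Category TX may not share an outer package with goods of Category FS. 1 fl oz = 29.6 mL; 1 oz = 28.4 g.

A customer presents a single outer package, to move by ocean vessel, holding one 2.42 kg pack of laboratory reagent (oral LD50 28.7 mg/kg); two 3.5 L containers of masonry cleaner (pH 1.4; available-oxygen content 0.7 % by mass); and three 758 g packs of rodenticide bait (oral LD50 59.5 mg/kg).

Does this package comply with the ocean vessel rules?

Yes

Laboratory reagent: oral LD50 28.7 mg/kg ≤ 100 mg/kg → Category TX (Toxic).
Masonry cleaner: pH 1.4 ≤ 2.5 → Category CR (Corrosive).
With oral LD50 59.5 mg/kg (≤ 100 mg/kg), the rodenticide bait falls in Category TX.
Total Category TX: 2.42 kg + (three 758 g packs = 2.274 kg) = 4.694 kg.
4.694 kg is within the ocean vessel limit of 5 kg for Category TX.
Category CR quantity: two 3.5 L containers = 7 L.
That is within the Category CR ocean vessel limit of 10 L.
The segregation rule (Category TX with Category FS) does not apply to Category TX with Category CR.
Every hazard category is within its ocean vessel limit and no segregation rule is violated.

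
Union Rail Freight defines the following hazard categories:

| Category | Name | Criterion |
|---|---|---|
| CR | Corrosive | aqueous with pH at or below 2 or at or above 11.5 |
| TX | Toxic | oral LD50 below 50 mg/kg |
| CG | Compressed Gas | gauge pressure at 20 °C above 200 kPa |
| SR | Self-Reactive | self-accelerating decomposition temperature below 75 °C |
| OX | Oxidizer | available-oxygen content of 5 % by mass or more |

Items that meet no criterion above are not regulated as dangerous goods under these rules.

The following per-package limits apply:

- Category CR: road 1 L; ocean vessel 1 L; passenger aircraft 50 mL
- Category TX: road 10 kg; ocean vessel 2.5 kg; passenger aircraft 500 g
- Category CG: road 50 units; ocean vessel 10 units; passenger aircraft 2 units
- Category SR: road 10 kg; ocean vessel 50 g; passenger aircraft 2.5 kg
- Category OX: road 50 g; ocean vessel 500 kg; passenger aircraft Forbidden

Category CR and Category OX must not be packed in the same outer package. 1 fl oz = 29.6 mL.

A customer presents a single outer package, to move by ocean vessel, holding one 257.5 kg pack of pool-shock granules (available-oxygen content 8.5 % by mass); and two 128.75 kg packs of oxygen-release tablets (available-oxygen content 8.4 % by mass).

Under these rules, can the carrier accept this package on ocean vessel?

Pool-shock granules: available-oxygen content 8.5 % by mass ≥ 5 % by mass → Category OX (Oxidizer).
With available-oxygen content 8.4 % by mass (≥ 5 % by mass), the oxygen-release tablets fall in Category OX.
Category OX net quantity: 257.5 kg + (two 128.75 kg packs = 257.5 kg) = 515 kg.
That exceeds the Category OX ocean vessel limit of 500 kg.

No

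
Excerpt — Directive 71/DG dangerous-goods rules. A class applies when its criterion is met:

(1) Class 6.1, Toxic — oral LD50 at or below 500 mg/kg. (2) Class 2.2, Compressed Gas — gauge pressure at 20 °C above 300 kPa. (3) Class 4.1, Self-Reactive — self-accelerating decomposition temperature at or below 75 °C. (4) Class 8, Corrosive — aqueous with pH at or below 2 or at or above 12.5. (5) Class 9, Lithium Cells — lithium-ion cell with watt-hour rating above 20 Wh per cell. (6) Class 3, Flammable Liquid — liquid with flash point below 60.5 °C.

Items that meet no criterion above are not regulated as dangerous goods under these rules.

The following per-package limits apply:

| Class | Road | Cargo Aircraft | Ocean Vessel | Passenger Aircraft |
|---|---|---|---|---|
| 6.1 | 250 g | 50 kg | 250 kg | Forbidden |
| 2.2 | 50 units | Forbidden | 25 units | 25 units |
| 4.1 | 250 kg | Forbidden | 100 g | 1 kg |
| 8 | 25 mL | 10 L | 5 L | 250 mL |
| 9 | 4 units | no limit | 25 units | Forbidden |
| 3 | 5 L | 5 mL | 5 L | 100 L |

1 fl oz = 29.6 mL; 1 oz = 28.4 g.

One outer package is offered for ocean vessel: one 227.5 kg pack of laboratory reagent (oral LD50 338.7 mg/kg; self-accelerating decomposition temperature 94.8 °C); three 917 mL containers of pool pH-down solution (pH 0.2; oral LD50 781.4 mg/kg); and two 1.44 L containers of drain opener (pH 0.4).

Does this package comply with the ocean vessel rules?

No

With oral LD50 338.7 mg/kg (≤ 500 mg/kg), the laboratory reagent falls in Class 6.1.
The pool pH-down solution has pH 0.2, which is ≤ 2, so it is Class 8 (Corrosive).
Drain opener: pH 0.4 ≤ 2 → Class 8 (Corrosive).
Class 8 net quantity: (three 917 mL containers = 2.751 L) + (two 1.44 L containers = 2.88 L) = 5.631 L.
5.631 L > 5 L (ocean vessel limit, Class 8) — over the limit.
Class 6.1 quantity: 227.5 kg.
227.5 kg is within the ocean vessel limit of 250 kg for Class 6.1.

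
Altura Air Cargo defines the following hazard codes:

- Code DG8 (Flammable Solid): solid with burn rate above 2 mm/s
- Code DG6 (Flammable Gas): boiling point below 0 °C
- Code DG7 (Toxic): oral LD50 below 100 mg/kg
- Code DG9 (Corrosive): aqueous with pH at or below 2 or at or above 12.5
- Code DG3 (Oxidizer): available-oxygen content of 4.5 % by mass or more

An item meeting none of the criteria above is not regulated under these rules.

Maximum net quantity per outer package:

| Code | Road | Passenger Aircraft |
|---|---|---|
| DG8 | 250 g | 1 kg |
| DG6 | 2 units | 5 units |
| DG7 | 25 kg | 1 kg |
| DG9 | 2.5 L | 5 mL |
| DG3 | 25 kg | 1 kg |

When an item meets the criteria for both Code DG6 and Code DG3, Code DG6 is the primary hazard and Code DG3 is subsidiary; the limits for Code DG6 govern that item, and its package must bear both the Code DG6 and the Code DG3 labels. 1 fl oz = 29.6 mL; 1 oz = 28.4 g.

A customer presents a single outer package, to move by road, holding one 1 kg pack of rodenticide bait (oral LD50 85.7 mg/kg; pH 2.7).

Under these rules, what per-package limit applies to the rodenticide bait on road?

25 kg

Oral LD50 85.7 mg/kg meets the Code DG7 criterion (Toxic), so the rodenticide bait is Code DG7.
The road limit for Code DG7 is 25 kg.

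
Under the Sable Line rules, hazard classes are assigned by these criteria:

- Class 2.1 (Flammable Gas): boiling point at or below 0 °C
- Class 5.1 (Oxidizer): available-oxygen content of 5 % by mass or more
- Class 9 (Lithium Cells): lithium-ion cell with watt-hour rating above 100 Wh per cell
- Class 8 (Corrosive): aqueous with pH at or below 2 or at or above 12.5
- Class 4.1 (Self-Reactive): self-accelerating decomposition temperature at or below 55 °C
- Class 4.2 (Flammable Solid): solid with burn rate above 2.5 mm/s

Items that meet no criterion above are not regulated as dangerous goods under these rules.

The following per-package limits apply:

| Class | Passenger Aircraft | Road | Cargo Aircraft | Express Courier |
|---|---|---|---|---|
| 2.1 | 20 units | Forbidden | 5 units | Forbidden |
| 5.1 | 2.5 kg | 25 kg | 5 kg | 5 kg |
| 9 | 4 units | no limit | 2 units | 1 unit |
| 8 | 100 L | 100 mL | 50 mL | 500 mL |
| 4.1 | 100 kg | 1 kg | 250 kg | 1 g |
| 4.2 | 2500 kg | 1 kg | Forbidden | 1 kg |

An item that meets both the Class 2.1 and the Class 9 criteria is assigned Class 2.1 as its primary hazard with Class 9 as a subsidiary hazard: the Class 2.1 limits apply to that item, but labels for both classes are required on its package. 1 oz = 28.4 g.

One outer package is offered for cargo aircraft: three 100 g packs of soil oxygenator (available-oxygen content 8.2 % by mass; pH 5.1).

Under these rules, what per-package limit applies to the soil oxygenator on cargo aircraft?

Available-oxygen content 8.2 % by mass meets the Class 5.1 criterion (Oxidizer), so the soil oxygenator is Class 5.1.
The cargo aircraft limit for Class 5.1 is 5 kg.

5 kg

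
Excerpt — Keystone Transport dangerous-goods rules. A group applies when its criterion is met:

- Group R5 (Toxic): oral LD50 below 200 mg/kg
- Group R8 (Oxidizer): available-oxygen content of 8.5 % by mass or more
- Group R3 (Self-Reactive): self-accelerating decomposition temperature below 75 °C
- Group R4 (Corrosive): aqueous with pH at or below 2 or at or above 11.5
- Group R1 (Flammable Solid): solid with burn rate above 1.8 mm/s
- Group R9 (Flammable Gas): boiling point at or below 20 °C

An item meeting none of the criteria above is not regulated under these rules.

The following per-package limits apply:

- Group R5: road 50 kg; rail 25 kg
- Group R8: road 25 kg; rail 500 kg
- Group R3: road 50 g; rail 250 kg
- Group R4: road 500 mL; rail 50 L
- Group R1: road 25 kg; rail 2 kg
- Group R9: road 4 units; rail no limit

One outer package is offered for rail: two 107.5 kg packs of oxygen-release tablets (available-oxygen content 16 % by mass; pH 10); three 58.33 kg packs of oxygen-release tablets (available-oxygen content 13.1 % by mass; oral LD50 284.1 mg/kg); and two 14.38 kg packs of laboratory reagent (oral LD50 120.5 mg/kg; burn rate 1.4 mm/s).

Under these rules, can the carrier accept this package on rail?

With available-oxygen content 16 % by mass (≥ 8.5 % by mass), the oxygen-release tablets fall in Group R8.
The oxygen-release tablets have available-oxygen content 13.1 % by mass, which is ≥ 8.5 % by mass, so they are Group R8 (Oxidizer).
With oral LD50 120.5 mg/kg (< 200 mg/kg), the laboratory reagent falls in Group R5.
Group R5 quantity: two 14.38 kg packs = 28.76 kg.
28.76 kg exceeds the rail limit of 25 kg for Group R5.
Group R8 net quantity: (two 107.5 kg packs = 215 kg) + (three 58.33 kg packs = 174.99 kg) = 389.99 kg.
389.99 kg is within the rail limit of 500 kg for Group R8.

No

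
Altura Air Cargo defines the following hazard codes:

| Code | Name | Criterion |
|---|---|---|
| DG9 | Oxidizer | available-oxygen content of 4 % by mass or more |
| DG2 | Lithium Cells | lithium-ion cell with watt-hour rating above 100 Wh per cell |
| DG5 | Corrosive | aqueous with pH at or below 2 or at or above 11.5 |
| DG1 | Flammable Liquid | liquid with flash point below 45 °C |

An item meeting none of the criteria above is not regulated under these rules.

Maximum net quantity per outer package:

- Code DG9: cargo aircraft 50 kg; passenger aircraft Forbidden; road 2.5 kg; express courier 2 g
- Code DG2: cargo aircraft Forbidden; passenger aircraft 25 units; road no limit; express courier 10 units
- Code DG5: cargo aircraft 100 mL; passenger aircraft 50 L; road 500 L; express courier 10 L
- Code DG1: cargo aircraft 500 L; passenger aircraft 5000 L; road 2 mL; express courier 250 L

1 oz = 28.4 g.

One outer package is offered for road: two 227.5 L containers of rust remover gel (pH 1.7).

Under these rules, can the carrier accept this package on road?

With pH 1.7 (≤ 2), the rust remover gel falls in Code DG5.
Code DG5 quantity: two 227.5 L containers = 455 L.
455 L is within the road limit of 500 L for Code DG5.

Yes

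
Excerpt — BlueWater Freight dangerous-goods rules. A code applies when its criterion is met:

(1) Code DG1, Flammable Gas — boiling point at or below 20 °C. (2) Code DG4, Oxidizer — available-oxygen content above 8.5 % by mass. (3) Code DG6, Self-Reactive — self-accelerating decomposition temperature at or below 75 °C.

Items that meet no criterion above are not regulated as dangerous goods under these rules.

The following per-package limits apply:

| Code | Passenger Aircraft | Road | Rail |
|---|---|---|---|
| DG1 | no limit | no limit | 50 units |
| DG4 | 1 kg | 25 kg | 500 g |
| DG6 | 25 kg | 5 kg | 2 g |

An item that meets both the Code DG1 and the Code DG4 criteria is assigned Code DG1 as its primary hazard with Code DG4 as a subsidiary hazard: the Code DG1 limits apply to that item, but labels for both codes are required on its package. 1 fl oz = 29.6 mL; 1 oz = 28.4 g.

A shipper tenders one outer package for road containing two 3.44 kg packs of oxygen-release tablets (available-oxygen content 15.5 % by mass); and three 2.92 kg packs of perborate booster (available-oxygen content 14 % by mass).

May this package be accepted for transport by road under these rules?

With available-oxygen content 15.5 % by mass (> 8.5 % by mass), the oxygen-release tablets fall in Code DG4.
With available-oxygen content 14 % by mass (> 8.5 % by mass), the perborate booster falls in Code DG4.
Total Code DG4: (two 3.44 kg packs = 6.88 kg) + (three 2.92 kg packs = 8.76 kg) = 15.64 kg.
That is within the Code DG4 road limit of 25 kg.

Yes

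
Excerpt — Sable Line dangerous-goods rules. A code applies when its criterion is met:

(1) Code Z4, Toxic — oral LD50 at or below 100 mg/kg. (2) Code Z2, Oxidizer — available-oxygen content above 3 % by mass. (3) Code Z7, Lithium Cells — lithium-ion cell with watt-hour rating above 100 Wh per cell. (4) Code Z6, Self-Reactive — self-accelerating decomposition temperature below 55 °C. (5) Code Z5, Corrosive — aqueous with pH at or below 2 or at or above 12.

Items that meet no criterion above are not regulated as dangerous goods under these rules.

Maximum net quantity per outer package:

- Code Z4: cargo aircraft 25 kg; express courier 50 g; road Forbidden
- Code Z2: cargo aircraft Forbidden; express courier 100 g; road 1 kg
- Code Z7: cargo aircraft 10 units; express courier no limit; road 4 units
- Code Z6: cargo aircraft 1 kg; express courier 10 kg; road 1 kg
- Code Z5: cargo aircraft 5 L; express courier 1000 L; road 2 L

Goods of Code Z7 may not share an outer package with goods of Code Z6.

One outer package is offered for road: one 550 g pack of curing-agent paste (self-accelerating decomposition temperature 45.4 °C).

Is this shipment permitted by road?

With self-accelerating decomposition temperature 45.4 °C (< 55 °C), the curing-agent paste falls in Code Z6.
Code Z6 quantity: 550 g.
550 g ≤ 1 kg (road limit, Code Z6) — within limit.

Yes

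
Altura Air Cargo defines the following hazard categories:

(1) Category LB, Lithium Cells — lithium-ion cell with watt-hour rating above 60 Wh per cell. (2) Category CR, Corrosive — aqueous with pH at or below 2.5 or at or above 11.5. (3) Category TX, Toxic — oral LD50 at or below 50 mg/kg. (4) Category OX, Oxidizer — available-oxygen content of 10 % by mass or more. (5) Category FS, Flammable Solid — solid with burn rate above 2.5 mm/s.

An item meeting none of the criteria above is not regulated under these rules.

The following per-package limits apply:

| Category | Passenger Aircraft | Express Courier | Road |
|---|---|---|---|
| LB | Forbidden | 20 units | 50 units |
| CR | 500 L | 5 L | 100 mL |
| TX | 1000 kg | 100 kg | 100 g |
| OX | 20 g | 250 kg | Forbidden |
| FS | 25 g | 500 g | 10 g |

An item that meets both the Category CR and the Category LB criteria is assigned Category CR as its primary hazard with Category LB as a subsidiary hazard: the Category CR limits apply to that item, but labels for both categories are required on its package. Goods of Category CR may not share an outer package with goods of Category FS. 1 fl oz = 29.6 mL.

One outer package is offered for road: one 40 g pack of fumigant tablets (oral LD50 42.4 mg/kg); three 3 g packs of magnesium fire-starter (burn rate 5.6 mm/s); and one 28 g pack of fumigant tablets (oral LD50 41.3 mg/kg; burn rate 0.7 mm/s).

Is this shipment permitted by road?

Yes

With oral LD50 42.4 mg/kg (≤ 50 mg/kg), the fumigant tablets fall in Category TX.
Magnesium fire-starter: burn rate 5.6 mm/s > 2.5 mm/s → Category FS (Flammable Solid).
Fumigant tablets: oral LD50 41.3 mg/kg ≤ 50 mg/kg → Category TX (Toxic).
Total Category TX: 40 g + 28 g = 68 g.
68 g ≤ 100 g (road limit, Category TX) — within limit.
Category FS quantity: three 3 g packs = 9 g.
9 g is within the road limit of 10 g for Category FS.
The segregation rule (Category CR with Category FS) does not apply to Category TX with Category FS.
Every hazard category is within its road limit and no segregation rule is violated.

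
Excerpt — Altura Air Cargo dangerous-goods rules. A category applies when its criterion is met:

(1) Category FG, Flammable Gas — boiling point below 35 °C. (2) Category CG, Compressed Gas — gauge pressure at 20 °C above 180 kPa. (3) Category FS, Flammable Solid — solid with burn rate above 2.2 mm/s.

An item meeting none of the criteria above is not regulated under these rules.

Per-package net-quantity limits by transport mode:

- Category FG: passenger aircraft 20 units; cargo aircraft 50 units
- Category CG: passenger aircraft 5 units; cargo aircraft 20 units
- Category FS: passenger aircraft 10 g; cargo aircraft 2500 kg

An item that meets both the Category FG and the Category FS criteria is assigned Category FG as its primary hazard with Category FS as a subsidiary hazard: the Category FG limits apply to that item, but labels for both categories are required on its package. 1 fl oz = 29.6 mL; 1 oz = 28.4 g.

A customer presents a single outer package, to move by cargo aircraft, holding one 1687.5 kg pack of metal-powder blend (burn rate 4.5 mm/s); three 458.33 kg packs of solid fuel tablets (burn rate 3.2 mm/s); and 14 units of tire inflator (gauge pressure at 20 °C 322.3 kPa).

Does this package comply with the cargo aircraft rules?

No

Burn rate 4.5 mm/s meets the Category FS criterion (Flammable Solid), so the metal-powder blend is Category FS.
Burn rate 3.2 mm/s meets the Category FS criterion (Flammable Solid), so the solid fuel tablets are Category FS.
With gauge pressure at 20 °C 322.3 kPa (> 180 kPa), the tire inflator falls in Category CG.
Total Category FS: 1687.5 kg + (three 458.33 kg packs = 1374.99 kg) = 3062.49 kg.
3062.49 kg exceeds the cargo aircraft limit of 2500 kg for Category FS.
Category CG quantity: 14 units.
14 units is within the cargo aircraft limit of 20 units for Category CG.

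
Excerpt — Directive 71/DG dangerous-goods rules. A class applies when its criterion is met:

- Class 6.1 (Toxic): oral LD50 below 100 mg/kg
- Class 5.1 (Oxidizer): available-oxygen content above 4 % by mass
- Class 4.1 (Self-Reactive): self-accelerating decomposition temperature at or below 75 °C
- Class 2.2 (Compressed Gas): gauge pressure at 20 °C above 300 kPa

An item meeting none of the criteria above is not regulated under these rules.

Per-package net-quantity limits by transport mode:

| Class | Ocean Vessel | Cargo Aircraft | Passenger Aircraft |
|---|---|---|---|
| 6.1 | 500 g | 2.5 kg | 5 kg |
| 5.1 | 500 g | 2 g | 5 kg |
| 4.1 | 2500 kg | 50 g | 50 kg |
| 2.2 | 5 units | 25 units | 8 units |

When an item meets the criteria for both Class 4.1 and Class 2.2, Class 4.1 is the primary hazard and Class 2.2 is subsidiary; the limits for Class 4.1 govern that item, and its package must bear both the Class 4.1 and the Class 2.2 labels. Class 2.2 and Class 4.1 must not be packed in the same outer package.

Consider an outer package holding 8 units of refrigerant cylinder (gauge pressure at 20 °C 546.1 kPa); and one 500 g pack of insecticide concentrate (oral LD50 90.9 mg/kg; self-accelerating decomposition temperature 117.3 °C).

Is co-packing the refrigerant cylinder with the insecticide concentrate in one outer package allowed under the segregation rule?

Gauge pressure at 20 °C 546.1 kPa meets the Class 2.2 criterion (Compressed Gas), so the refrigerant cylinder is Class 2.2.
With oral LD50 90.9 mg/kg (< 100 mg/kg), the insecticide concentrate falls in Class 6.1.
No segregation rule bars Class 2.2 with Class 6.1.

Yes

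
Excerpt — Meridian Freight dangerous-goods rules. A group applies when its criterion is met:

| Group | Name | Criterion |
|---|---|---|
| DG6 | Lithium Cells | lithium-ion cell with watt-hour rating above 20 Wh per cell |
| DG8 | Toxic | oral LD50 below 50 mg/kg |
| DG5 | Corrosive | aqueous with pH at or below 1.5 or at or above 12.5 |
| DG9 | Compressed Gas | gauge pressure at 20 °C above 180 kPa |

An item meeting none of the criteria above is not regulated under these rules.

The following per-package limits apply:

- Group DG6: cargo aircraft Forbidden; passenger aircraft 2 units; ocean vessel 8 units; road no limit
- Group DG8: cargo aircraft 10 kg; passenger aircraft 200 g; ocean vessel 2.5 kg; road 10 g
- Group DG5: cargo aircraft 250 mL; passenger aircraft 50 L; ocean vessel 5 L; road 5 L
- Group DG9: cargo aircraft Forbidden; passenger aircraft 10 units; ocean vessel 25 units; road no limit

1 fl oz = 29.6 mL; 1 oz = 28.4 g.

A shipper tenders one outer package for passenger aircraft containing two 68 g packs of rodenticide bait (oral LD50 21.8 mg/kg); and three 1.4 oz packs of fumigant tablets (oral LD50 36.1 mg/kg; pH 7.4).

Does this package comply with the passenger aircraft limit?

No

The rodenticide bait has oral LD50 21.8 mg/kg, which is < 50 mg/kg, so it is Group DG8 (Toxic).
With oral LD50 36.1 mg/kg (< 50 mg/kg), the fumigant tablets fall in Group DG8.
Group DG8 net quantity: (two 68 g packs = 136 g) + (three 1.4 oz packs = 119.28 g) = 255.28 g.
255.28 g exceeds the passenger aircraft limit of 200 g for Group DG8.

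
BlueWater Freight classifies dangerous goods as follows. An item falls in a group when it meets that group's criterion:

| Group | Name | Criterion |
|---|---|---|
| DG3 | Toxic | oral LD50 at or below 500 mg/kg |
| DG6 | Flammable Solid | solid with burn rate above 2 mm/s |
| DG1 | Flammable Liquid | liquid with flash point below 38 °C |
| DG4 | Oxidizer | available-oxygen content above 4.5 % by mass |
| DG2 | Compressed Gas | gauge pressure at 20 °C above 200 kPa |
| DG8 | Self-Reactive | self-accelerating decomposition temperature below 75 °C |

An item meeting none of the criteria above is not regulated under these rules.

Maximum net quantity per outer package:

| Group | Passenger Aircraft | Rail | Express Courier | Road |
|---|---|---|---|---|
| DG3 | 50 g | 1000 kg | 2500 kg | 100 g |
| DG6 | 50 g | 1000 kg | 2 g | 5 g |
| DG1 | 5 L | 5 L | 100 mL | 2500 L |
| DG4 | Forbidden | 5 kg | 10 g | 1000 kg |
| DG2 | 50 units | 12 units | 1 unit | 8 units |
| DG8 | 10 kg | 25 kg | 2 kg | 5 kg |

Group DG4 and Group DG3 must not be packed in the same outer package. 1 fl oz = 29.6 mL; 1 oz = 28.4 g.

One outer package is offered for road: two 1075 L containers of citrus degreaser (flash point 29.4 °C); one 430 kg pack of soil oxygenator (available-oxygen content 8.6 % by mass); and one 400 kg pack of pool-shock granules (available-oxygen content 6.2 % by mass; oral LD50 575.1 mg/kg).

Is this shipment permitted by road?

Flash point 29.4 °C meets the Group DG1 criterion (Flammable Liquid), so the citrus degreaser is Group DG1.
Soil oxygenator: available-oxygen content 8.6 % by mass > 4.5 % by mass → Group DG4 (Oxidizer).
Available-oxygen content 6.2 % by mass meets the Group DG4 criterion (Oxidizer), so the pool-shock granules are Group DG4.
Total Group DG4: 430 kg + 400 kg = 830 kg.
830 kg is within the road limit of 1000 kg for Group DG4.
Group DG1 quantity: two 1075 L containers = 2150 L.
That is within the Group DG1 road limit of 2500 L.
The segregation rule (Group DG4 with Group DG3) does not apply to Group DG4 with Group DG1.
Every hazard group is within its road limit and no segregation rule is violated.

Yes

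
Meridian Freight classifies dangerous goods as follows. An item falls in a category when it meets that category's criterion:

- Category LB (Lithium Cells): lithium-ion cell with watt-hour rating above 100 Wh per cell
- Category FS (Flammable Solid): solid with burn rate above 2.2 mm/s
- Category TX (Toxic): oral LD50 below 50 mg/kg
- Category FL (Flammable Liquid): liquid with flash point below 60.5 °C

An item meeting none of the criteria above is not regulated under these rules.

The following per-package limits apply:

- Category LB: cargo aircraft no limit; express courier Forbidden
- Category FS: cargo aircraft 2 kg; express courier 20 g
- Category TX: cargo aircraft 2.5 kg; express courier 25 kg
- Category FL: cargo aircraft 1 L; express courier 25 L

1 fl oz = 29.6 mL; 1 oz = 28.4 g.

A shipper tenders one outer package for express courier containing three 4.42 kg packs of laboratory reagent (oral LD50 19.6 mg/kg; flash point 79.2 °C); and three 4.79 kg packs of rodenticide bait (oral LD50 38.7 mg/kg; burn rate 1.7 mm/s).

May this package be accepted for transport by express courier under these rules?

Oral LD50 19.6 mg/kg meets the Category TX criterion (Toxic), so the laboratory reagent is Category TX.
The rodenticide bait has oral LD50 38.7 mg/kg, which is < 50 mg/kg, so it is Category TX (Toxic).
Total Category TX: (three 4.42 kg packs = 13.26 kg) + (three 4.79 kg packs = 14.37 kg) = 27.63 kg.
27.63 kg > 25 kg (express courier limit, Category TX) — over the limit.

No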